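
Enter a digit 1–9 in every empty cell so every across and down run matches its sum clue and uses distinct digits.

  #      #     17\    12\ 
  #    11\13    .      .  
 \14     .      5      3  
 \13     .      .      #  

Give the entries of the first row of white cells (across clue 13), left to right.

R1C3 = 12 − 3 = 9 completes the 12 down.
R2C1 = 14 − 8 = 6 completes the 14 across.
R3C1 = 11 − 6 = 5 completes the 11 down.
R3C2 = 13 − 5 = 8 completes the 13 across.
R1C2 = 13 − 9 = 4 completes the 13 across.

4 9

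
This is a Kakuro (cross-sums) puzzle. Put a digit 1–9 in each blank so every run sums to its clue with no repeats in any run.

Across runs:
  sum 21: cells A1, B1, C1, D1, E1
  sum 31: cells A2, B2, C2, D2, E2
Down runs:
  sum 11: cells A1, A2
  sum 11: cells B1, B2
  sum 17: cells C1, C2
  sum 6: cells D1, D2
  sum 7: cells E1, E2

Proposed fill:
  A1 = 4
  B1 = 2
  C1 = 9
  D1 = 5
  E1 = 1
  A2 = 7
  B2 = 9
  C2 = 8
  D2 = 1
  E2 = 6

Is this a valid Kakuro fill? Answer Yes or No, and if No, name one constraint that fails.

Across: 4+2+9+5+1=21; 7+9+8+1+6=31. Down: 4+7=11; 2+9=11; 9+8=17; 5+1=6; 1+6=7. No digit repeats within any run.

Yes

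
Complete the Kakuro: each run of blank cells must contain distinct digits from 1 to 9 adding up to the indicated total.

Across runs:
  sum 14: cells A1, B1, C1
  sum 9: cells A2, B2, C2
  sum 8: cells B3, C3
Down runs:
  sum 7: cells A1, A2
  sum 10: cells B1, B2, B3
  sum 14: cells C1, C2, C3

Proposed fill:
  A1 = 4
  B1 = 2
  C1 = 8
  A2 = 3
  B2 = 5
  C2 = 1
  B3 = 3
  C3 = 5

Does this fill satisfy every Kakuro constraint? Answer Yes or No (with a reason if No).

Yes

Across: 4+2+8=14; 3+5+1=9; 3+5=8. Down: 4+3=7; 2+5+3=10; 8+1+5=14. No digit repeats within any run.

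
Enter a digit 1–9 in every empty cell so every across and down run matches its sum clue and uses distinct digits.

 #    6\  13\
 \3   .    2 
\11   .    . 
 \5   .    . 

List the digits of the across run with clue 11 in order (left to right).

3, 8

3 in 2 cells must be {1,2}; 6 in 3 cells must be {1,2,3}.
R1C1 = 3 − 2 = 1 completes the 3 across.
Nothing is forced directly, so branch on R2C1, whose candidates are 2 or 3. If R2C1 = 2: then R2C2 would have to be in {9} for the 11 across but in {3,4,5,6,7,8} for the 13 down — contradiction. So R2C1 = 3.
R2C2 = 11 − 3 = 8 completes the 11 across.
R3C1 = 6 − 4 = 2 completes the 6 down.
R3C2 = 5 − 2 = 3 completes the 5 across.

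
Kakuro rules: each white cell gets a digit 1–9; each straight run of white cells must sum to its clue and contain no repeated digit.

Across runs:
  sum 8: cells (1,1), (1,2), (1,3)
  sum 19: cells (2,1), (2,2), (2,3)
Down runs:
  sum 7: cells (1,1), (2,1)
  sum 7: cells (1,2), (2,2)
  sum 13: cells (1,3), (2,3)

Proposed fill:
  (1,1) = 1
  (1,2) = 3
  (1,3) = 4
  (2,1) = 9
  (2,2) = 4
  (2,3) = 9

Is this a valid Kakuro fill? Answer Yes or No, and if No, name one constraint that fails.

No — the across run (2,1)–(2,3) sums to 22, not 19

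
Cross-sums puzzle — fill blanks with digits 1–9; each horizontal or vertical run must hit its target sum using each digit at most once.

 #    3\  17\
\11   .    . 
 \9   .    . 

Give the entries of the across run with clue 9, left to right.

1, 8

3 in 2 cells must be {1,2}; 17 in 2 cells must be {8,9}.
The 11 across and the 3 down share only 2, so R1C1 = 2.
R1C2 = 11 − 2 = 9 completes the 11 across.
R2C1 = 3 − 2 = 1 completes the 3 down.
R2C2 = 9 − 1 = 8 completes the 9 across.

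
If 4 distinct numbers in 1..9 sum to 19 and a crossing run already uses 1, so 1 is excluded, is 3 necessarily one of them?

Counterexample: {2,4,5,8} sums to 19 under that restriction without using 3.

No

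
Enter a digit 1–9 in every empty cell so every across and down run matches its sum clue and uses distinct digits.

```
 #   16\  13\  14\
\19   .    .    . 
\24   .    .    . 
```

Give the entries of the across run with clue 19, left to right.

9, 4, 6

24 in 3 cells must be {7,8,9}; 16 in 2 cells must be {7,9}.
Nothing is forced directly, so branch on R1C1, whose candidates are 7 or 9. If R1C1 = 7: that forces R2C1 = 9, R2C3 = 8, after which R1C3 would have to be in {3,4,8,9} for the 19 across but in {6} for the 14 down — contradiction. So R1C1 = 9.
R2C1 = 16 − 9 = 7 completes the 16 down.
Nothing is forced directly, so branch on R1C3, whose candidates are 6 or 8. If R1C3 = 8: then R1C2 would have to be in {2} for the 19 across but in {4,5,6,7,8,9} for the 13 down — contradiction. So R1C3 = 6.
R1C2 = 19 − 15 = 4 completes the 19 across.
R2C2 = 13 − 4 = 9 completes the 13 down.
R2C3 = 24 − 16 = 8 completes the 24 across.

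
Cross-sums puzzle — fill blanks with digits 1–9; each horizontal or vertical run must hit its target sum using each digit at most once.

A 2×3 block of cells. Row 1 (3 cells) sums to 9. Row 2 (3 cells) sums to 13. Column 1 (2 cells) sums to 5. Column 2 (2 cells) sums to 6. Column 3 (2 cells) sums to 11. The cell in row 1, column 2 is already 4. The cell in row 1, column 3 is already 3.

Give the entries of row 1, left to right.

(1,1) = 9 − 7 = 2 completes the 9 across.
(2,1) = 5 − 2 = 3 completes the 5 down.
(2,2) = 6 − 4 = 2 completes the 6 down.
(2,3) = 13 − 5 = 8 completes the 13 across.

2 4 3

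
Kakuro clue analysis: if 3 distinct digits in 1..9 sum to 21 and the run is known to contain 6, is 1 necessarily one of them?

The only way to make 21 from 3 distinct digits under that restriction is {6,7,8}, which does not contain 1.

No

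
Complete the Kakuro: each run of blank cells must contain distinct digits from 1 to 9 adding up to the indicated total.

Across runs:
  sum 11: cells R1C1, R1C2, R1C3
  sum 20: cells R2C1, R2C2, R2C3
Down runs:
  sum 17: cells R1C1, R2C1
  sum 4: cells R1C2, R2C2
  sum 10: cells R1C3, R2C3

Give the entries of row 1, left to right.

8 1 2

17 in 2 cells must be {8,9}; 4 in 2 cells must be {1,3}.
The 11 across and the 17 down share only 8, so R1C1 = 8.
Given what's placed, R1C2 must be 1 to fit the 11 across and 4 down.
R1C3 = 11 − 9 = 2 completes the 11 across.
R2C1 = 17 − 8 = 9 completes the 17 down.
R2C2 = 4 − 1 = 3 completes the 4 down.
R2C3 = 20 − 12 = 8 completes the 20 across.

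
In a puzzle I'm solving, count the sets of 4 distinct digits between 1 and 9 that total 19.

4 distinct digits from 1–9 sum between 10 and 30.

11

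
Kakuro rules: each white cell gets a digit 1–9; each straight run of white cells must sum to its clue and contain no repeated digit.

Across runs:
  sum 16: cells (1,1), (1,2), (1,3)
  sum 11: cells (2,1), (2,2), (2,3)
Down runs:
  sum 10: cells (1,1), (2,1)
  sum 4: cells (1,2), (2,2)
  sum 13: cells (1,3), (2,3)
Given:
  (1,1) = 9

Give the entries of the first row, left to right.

4 in 2 cells must be {1,3}.
(2,1) = 10 − 9 = 1 completes the 10 down.
Given what's placed, (2,2) must be 3 to fit the 11 across and 4 down.
(2,3) = 11 − 4 = 7 completes the 11 across.
(1,2) = 4 − 3 = 1 completes the 4 down.
(1,3) = 16 − 10 = 6 completes the 16 across.

9 1 6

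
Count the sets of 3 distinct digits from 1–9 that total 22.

2

3 distinct digits from 1–9 sum between 6 and 24.
Enumerating: {5,8,9}, {6,7,9}.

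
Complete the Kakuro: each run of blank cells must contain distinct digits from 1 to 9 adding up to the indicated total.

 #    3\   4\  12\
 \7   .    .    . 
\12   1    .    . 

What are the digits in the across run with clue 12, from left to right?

1 3 8

7 in 3 cells must be {1,2,4}; 3 in 2 cells must be {1,2}; 4 in 2 cells must be {1,3}.
R1C1 = 3 − 1 = 2 completes the 3 down.
R1C2 = 1: the only remaining digit allowed by both the 7 across and the 4 down.
R1C3 = 7 − 3 = 4 completes the 7 across.
R2C2 = 4 − 1 = 3 completes the 4 down.
R2C3 = 12 − 4 = 8 completes the 12 across.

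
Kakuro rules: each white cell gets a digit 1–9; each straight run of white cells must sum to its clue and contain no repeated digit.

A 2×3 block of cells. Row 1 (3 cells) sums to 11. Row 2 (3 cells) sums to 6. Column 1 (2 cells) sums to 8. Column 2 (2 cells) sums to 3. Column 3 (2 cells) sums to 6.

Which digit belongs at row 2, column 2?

1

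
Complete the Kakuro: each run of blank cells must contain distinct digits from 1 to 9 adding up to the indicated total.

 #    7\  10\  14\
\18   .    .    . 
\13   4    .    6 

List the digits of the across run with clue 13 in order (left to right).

4 3 6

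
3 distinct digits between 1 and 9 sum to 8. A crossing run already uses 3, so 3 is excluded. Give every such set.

{1,2,5}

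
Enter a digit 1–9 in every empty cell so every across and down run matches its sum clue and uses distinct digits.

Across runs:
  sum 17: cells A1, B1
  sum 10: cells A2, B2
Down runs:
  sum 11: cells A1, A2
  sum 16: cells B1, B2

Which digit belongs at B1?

9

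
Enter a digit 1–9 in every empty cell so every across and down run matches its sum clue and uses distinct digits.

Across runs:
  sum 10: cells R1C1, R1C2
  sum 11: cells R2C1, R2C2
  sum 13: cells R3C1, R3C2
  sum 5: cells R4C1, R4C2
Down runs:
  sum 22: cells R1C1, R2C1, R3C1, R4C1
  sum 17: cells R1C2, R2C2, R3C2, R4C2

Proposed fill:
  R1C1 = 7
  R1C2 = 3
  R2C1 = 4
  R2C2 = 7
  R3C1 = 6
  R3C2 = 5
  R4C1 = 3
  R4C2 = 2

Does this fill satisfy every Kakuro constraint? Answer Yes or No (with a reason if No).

No — the across run R3C1–R3C2 sums to 11, not 13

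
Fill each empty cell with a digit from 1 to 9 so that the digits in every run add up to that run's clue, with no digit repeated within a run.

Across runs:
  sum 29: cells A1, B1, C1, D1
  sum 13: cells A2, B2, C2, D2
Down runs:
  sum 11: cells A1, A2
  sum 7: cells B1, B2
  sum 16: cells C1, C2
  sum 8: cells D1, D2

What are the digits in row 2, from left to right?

3 2 7 1

29 in 4 cells must be {5,7,8,9}; 16 in 2 cells must be {7,9}.
Only 5 fits B1 under both its across sum 29 and down sum 7.
Given what's placed, D1 must be 7 to fit the 29 across and 8 down.
B2 = 7 − 5 = 2 completes the 7 down.
C2 = 7: the only remaining digit allowed by both the 13 across and the 16 down.
D2 = 8 − 7 = 1 completes the 8 down.
C1 = 16 − 7 = 9 completes the 16 down.
A2 = 13 − 10 = 3 completes the 13 across.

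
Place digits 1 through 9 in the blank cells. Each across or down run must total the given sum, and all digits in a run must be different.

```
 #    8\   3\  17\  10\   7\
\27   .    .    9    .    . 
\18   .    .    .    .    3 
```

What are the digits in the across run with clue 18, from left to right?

3 in 2 cells must be {1,2}; 17 in 2 cells must be {8,9}.
R1C5 = 7 − 3 = 4 completes the 7 down.
R2C3 = 17 − 9 = 8 completes the 17 down.
Nothing is forced directly, so branch on R1C2, whose candidates are 1 or 2. If R1C2 = 2: that forces R1C4 = 7, R2C2 = 1, after which R2C4 would have to be in {2,4} for the 18 across but in {3} for the 10 down — contradiction. So R1C2 = 1.
R2C2 = 3 − 1 = 2 completes the 3 down.
Given what's placed, R2C1 must be 1 to fit the 18 across and 8 down.
R2C4 = 18 − 14 = 4 completes the 18 across.

1, 2, 8, 4, 3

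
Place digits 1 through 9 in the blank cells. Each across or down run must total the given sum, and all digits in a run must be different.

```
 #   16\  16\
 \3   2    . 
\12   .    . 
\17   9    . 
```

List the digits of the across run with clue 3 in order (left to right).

2 1

3 in 2 cells must be {1,2}; 17 in 2 cells must be {8,9}.
R1C2 = 3 − 2 = 1 completes the 3 across.
R2C1 = 16 − 11 = 5 completes the 16 down.
R2C2 = 12 − 5 = 7 completes the 12 across.
R3C2 = 17 − 9 = 8 completes the 17 across.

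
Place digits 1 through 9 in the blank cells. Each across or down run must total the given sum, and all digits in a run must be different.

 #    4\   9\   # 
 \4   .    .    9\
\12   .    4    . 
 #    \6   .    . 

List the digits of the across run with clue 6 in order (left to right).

4 in 2 cells must be {1,3}.
R1C2 = 3: the only remaining digit allowed by both the 4 across and the 9 down.
R3C2 = 9 − 7 = 2 completes the 9 down.
R3C3 = 6 − 2 = 4 completes the 6 across.
R1C1 = 4 − 3 = 1 completes the 4 across.
R2C1 = 4 − 1 = 3 completes the 4 down.
R2C3 = 12 − 7 = 5 completes the 12 across.

2, 4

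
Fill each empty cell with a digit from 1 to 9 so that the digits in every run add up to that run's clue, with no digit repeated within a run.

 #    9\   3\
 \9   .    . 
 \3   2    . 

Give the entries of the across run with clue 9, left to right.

7 2

3 in 2 cells must be {1,2}.
R1C1 = 9 − 2 = 7 completes the 9 down.
R1C2 = 9 − 7 = 2 completes the 9 across.
R2C2 = 3 − 2 = 1 completes the 3 across.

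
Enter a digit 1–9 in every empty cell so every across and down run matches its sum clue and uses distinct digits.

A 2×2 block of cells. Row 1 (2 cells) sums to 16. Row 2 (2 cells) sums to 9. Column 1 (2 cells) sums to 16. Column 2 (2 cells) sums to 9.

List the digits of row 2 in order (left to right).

7 2

16 in 2 cells must be {7,9}.
The 16 across and the 9 down share only 7, so (1,2) = 7.
The 9 across and the 16 down share only 7, so (2,1) = 7.
(2,2) = 9 − 7 = 2 completes the 9 across.
(1,1) = 16 − 7 = 9 completes the 16 across.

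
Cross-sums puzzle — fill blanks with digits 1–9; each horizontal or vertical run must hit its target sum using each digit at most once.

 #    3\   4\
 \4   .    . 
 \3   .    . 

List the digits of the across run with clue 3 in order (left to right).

4 in 2 cells must be {1,3}; 3 in 2 cells must be {1,2}.
The 4 across and the 3 down share only 1, so R1C1 = 1.
R1C2 = 4 − 1 = 3 completes the 4 across.
R2C1 = 3 − 1 = 2 completes the 3 down.
R2C2 = 3 − 2 = 1 completes the 3 across.

2 1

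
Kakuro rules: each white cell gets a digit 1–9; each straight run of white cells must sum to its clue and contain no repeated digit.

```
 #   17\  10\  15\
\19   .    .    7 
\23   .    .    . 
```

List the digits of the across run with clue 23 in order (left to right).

23 in 3 cells must be {6,8,9}; 17 in 2 cells must be {8,9}.
R2C3 = 15 − 7 = 8 completes the 15 down.
Given what's placed, R2C1 must be 9 to fit the 23 across and 17 down.
R2C2 = 23 − 17 = 6 completes the 23 across.
R1C1 = 17 − 9 = 8 completes the 17 down.
R1C2 = 19 − 15 = 4 completes the 19 across.

9 6 8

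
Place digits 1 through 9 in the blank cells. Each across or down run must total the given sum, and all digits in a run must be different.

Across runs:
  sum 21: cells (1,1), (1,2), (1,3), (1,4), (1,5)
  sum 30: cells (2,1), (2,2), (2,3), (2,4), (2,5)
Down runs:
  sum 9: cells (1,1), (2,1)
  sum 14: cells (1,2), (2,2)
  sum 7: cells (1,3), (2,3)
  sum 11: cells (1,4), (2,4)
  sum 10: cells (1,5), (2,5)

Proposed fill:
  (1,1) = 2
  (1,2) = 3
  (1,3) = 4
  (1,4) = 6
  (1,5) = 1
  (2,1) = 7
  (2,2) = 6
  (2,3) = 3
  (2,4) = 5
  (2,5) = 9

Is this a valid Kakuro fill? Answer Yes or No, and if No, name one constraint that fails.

No — the down run (1,2)–(2,2) sums to 9, not 14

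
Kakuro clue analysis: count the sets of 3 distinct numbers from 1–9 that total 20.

4

3 distinct digits from 1–9 sum between 6 and 24.
Enumerating: {3,8,9}, {4,7,9}, {5,6,9}, {5,7,8}.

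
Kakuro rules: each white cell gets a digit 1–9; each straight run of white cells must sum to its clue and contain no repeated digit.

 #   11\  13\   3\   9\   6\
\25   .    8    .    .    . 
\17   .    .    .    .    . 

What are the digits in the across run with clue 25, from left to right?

3 in 2 cells must be {1,2}.
R2C2 = 13 − 8 = 5 completes the 13 down.
No cell is forced outright now. R2C1 can only be 2 or 3 or 6 (the digits allowed by both its 17 across and its 11 down). If R2C1 = 2: that forces R1C1 = 9, R2C3 = 1, after which R2C5 would have to be in {3,6} for the 17 across but in {1,2,4,5} for the 6 down — contradiction. If R2C1 = 3: then R1C1 would have to be in {1,2,3,4,5,6,7,9} for the 25 across but in {8} for the 11 down — contradiction. So R2C1 = 6.
R1C1 = 11 − 6 = 5 completes the 11 down.
No cell is forced outright now. R2C5 can only be 1 or 2 (the digits allowed by both its 17 across and its 6 down). If R2C5 = 1: then R1C5 would have to be in {1,2,3,4,6,7,9} for the 25 across but in {5} for the 6 down — contradiction. So R2C5 = 2.
R1C5 = 6 − 2 = 4 completes the 6 down.
Given what's placed, R2C3 must be 1 to fit the 17 across and 3 down.
R2C4 = 17 − 14 = 3 completes the 17 across.
R1C3 = 3 − 1 = 2 completes the 3 down.
R1C4 = 25 − 19 = 6 completes the 25 across.

5 8 2 6 4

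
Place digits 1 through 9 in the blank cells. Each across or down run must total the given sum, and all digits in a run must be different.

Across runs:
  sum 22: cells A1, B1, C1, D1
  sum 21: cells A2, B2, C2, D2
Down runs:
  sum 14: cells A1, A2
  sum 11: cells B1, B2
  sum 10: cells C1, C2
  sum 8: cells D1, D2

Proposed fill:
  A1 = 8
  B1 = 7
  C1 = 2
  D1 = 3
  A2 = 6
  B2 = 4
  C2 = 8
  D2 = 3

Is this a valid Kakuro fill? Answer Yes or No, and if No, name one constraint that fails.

No — the across run A1–D1 sums to 20, not 22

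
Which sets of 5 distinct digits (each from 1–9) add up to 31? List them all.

5 distinct digits from 1–9 sum between 15 and 35.

{1,6,7,8,9}; {2,5,7,8,9}; {3,4,7,8,9}; {3,5,6,8,9}; {4,5,6,7,9}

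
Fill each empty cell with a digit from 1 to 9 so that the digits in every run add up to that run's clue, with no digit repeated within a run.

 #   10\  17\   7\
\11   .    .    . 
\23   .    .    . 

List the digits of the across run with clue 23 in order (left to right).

23 in 3 cells must be {6,8,9}; 17 in 2 cells must be {8,9}.
The 11 across and the 17 down share only 8, so R1C2 = 8.
R2C2 = 17 − 8 = 9 completes the 17 down.
Given what's placed, R2C3 must be 6 to fit the 23 across and 7 down.
R1C3 = 7 − 6 = 1 completes the 7 down.
R2C1 = 23 − 15 = 8 completes the 23 across.
R1C1 = 11 − 9 = 2 completes the 11 across.

8 9 6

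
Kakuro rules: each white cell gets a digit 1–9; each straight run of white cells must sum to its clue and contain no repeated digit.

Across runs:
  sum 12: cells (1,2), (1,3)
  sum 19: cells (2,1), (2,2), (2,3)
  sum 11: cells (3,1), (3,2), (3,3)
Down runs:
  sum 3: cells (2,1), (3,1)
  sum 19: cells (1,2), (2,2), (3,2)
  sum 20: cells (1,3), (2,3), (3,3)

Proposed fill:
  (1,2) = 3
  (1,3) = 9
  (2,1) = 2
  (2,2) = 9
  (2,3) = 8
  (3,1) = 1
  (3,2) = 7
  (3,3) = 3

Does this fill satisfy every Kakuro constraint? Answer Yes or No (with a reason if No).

Yes

Across: 3+9=12; 2+9+8=19; 1+7+3=11. Down: 2+1=3; 3+9+7=19; 9+8+3=20. No digit repeats within any run.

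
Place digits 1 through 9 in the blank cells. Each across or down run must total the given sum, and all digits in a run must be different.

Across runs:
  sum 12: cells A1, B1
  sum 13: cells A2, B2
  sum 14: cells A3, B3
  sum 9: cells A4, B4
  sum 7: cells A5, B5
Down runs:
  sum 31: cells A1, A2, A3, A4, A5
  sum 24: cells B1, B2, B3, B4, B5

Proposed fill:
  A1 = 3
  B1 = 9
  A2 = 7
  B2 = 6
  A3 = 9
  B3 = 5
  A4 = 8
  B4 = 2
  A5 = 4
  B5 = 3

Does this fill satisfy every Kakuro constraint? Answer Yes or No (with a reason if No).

No — the across run A4–B4 sums to 10, not 9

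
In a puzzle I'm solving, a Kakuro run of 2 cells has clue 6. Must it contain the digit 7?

Counterexample: {1,5} sums to 6 without using 7.

No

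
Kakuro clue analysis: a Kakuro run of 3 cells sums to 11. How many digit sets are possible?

3 distinct digits from 1–9 sum between 6 and 24.
Enumerating: {1,2,8}, {1,3,7}, {1,4,6}, {2,3,6}, {2,4,5}.

5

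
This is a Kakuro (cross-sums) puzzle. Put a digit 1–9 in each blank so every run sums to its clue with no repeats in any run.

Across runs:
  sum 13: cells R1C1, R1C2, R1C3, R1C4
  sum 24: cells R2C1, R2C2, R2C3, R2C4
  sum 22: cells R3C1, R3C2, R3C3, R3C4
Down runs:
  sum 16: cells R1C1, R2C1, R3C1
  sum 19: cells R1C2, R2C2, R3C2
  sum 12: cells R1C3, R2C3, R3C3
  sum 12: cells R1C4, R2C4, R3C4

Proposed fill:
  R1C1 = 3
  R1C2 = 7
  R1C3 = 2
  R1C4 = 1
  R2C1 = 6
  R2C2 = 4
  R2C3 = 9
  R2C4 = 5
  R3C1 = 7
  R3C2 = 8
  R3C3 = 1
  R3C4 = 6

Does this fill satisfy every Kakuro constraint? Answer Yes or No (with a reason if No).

Across: 3+7+2+1=13; 6+4+9+5=24; 7+8+1+6=22. Down: 3+6+7=16; 7+4+8=19; 2+9+1=12; 1+5+6=12. No digit repeats within any run.

Yes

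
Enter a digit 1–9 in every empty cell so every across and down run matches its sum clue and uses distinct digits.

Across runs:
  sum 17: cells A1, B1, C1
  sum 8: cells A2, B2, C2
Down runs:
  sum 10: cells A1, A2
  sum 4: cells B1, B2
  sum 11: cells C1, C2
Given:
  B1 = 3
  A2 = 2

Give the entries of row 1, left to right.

4 in 2 cells must be {1,3}.
A1 = 10 − 2 = 8 completes the 10 down.
C1 = 17 − 11 = 6 completes the 17 across.
B2 = 4 − 3 = 1 completes the 4 down.
C2 = 8 − 3 = 5 completes the 8 across.

8 3 6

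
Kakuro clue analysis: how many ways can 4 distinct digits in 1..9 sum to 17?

9

4 distinct digits from 1–9 sum between 10 and 30.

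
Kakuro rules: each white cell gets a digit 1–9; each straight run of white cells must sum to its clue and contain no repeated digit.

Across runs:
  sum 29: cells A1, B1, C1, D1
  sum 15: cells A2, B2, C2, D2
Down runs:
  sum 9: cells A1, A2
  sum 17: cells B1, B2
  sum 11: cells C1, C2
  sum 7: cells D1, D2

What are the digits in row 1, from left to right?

29 in 4 cells must be {5,7,8,9}; 17 in 2 cells must be {8,9}.
Only 5 fits D1 under both its across sum 29 and down sum 7.
D2 = 7 − 5 = 2 completes the 7 down.
Nothing is forced directly, so branch on A1, whose candidates are 7 or 8. If A1 = 7: then A2 would have to be in {1,3,4,5,6,7,8,9} for the 15 across but in {2} for the 9 down — contradiction. So A1 = 8.
B1 = 9: the only remaining digit allowed by both the 29 across and the 17 down.
C1 = 29 − 22 = 7 completes the 29 across.

8 9 7 5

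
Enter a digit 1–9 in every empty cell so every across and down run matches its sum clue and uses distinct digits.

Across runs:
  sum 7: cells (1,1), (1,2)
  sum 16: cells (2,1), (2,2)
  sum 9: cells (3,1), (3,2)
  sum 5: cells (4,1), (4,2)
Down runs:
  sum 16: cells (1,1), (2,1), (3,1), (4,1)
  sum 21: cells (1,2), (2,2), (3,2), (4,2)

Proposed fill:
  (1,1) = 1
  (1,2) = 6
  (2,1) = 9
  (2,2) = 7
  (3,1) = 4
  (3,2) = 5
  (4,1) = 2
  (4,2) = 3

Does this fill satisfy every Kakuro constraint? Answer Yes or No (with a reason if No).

Across: 1+6=7; 9+7=16; 4+5=9; 2+3=5. Down: 1+9+4+2=16; 6+7+5+3=21. No digit repeats within any run.

Yes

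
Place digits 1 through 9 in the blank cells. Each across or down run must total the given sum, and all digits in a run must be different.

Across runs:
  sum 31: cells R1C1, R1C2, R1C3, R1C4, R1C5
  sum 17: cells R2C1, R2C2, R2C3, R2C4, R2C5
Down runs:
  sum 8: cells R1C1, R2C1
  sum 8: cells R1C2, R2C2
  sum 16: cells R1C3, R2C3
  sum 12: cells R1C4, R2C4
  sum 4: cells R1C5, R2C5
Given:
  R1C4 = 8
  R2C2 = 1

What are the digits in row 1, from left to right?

6 7 9 8 1

16 in 2 cells must be {7,9}; 4 in 2 cells must be {1,3}.
R1C2 = 8 − 1 = 7 completes the 8 down.
R1C3 = 9: the only remaining digit allowed by both the 31 across and the 16 down.
R2C3 = 16 − 9 = 7 completes the 16 down.
R2C4 = 12 − 8 = 4 completes the 12 down.
Given what's placed, R2C5 must be 3 to fit the 17 across and 4 down.
R1C5 = 4 − 3 = 1 completes the 4 down.
R2C1 = 17 − 15 = 2 completes the 17 across.
R1C1 = 31 − 25 = 6 completes the 31 across.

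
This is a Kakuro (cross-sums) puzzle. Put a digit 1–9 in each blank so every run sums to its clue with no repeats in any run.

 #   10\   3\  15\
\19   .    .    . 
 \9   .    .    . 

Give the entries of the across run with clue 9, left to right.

3 in 2 cells must be {1,2}.
The 19 across and the 3 down share only 2, so R1C2 = 2.
R2C2 = 3 − 2 = 1 completes the 3 down.
Given what's placed, R2C3 must be 6 to fit the 9 across and 15 down.
R1C3 = 15 − 6 = 9 completes the 15 down.
R2C1 = 9 − 7 = 2 completes the 9 across.
R1C1 = 19 − 11 = 8 completes the 19 across.

2 1 6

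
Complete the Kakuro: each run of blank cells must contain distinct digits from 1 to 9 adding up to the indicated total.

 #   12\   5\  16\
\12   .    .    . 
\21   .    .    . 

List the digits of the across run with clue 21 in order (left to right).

16 in 2 cells must be {7,9}.
The 21 across and the 5 down share only 4, so R2C2 = 4.
Given what's placed, R2C3 must be 9 to fit the 21 across and 16 down.
R1C2 = 5 − 4 = 1 completes the 5 down.
R1C3 = 16 − 9 = 7 completes the 16 down.
R2C1 = 21 − 13 = 8 completes the 21 across.
R1C1 = 12 − 8 = 4 completes the 12 across.

8 4 9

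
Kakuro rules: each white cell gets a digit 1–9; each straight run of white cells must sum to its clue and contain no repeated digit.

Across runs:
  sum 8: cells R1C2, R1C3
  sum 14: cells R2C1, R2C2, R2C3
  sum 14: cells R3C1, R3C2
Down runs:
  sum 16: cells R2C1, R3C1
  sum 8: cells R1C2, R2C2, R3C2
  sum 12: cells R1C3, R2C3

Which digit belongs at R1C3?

7

16 in 2 cells must be {7,9}.
The 14 across and the 16 down share only 9, so R3C1 = 9.
R3C2 = 14 − 9 = 5 completes the 14 across.
R2C1 = 16 − 9 = 7 completes the 16 down.
No cell is forced outright now. R1C2 can only be 1 or 2 (the digits allowed by both its 8 across and its 8 down). If R1C2 = 2: then R1C3 would have to be in {6} for the 8 across but in {3,4,5,7,8,9} for the 12 down — contradiction. So R1C2 = 1.
R1C3 = 8 − 1 = 7 completes the 8 across.
R2C2 = 8 − 6 = 2 completes the 8 down.
R2C3 = 14 − 9 = 5 completes the 14 across.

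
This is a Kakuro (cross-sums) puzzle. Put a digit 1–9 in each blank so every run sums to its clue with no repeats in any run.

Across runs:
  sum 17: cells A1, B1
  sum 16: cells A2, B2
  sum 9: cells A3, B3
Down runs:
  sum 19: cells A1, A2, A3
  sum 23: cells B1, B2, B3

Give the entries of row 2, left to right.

7 9

17 in 2 cells must be {8,9}; 16 in 2 cells must be {7,9}; 23 in 3 cells must be {6,8,9}.
The 16 across and the 23 down share only 9, so B2 = 9.
Given what's placed, B1 must be 8 to fit the 17 across and 23 down.
A2 = 16 − 9 = 7 completes the 16 across.
B3 = 23 − 17 = 6 completes the 23 down.
A1 = 17 − 8 = 9 completes the 17 across.
A3 = 9 − 6 = 3 completes the 9 across.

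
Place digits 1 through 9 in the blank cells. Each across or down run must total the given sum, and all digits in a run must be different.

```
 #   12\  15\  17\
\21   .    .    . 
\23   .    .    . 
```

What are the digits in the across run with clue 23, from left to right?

23 in 3 cells must be {6,8,9}; 17 in 2 cells must be {8,9}.
Nothing is forced directly, so branch on R2C1, whose candidates are 8 or 9. If R2C1 = 9: then R1C1 would have to be in {4,5,6,7,8,9} for the 21 across but in {3} for the 12 down — contradiction. So R2C1 = 8.
R1C1 = 12 − 8 = 4 completes the 12 down.
Given what's placed, R2C3 must be 9 to fit the 23 across and 17 down.
R1C3 = 17 − 9 = 8 completes the 17 down.
R2C2 = 23 − 17 = 6 completes the 23 across.
R1C2 = 21 − 12 = 9 completes the 21 across.

8, 6, 9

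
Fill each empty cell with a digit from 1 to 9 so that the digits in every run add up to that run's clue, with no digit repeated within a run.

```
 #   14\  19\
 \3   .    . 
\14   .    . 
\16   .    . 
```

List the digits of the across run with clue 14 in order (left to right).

6, 8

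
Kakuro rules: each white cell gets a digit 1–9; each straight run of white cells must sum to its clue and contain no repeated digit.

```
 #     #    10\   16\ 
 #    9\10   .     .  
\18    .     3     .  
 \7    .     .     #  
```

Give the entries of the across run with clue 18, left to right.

8 3 7

16 in 2 cells must be {7,9}.
Nothing is forced directly, so branch on R1C3, whose candidates are 7 or 9. If R1C3 = 7: then R1C2 would have to be in {3} for the 10 across but in {1,2,5,6} for the 10 down — contradiction. So R1C3 = 9.
R1C2 = 10 − 9 = 1 completes the 10 across.
R2C3 = 16 − 9 = 7 completes the 16 down.
R3C2 = 10 − 4 = 6 completes the 10 down.
R2C1 = 18 − 10 = 8 completes the 18 across.
R3C1 = 7 − 6 = 1 completes the 7 across.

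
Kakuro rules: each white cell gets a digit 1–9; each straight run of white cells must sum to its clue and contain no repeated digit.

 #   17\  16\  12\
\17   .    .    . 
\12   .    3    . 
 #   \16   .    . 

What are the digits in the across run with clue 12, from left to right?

16 in 2 cells must be {7,9}; 17 in 2 cells must be {8,9}.
Given what's placed, R2C1 must be 8 to fit the 12 across and 17 down.
R2C3 = 12 − 11 = 1 completes the 12 across.
R1C1 = 17 − 8 = 9 completes the 17 down.
Nothing is forced directly, so branch on R3C2, whose candidates are 7 or 9. If R3C2 = 9: then R1C2 would have to be in {1,2,3,5,6,7} for the 17 across but in {4} for the 16 down — contradiction. So R3C2 = 7.
R1C2 = 16 − 10 = 6 completes the 16 down.
R1C3 = 17 − 15 = 2 completes the 17 across.
R3C3 = 16 − 7 = 9 completes the 16 across.

8 3 1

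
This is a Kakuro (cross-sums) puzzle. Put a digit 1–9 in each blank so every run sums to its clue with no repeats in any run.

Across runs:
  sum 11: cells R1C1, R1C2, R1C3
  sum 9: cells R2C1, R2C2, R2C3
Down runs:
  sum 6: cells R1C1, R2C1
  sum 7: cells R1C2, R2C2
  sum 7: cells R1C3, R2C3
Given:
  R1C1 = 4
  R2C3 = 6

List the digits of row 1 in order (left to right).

R1C3 = 7 − 6 = 1 completes the 7 down.
R2C1 = 6 − 4 = 2 completes the 6 down.
R2C2 = 9 − 8 = 1 completes the 9 across.
R1C2 = 11 − 5 = 6 completes the 11 across.

4 6 1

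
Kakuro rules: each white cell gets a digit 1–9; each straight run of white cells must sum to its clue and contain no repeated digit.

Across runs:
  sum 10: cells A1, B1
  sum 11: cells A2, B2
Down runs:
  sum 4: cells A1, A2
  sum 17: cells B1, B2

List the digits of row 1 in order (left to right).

4 in 2 cells must be {1,3}; 17 in 2 cells must be {8,9}.
The 11 across and the 4 down share only 3, so A2 = 3.
B2 = 11 − 3 = 8 completes the 11 across.
A1 = 4 − 3 = 1 completes the 4 down.
B1 = 10 − 1 = 9 completes the 10 across.

1 9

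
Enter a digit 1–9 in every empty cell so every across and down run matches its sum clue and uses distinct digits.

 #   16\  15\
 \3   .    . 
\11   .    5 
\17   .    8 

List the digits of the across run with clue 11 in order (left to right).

3 in 2 cells must be {1,2}; 17 in 2 cells must be {8,9}.
R1C2 = 15 − 13 = 2 completes the 15 down.
R2C1 = 11 − 5 = 6 completes the 11 across.
R3C1 = 17 − 8 = 9 completes the 17 across.
R1C1 = 3 − 2 = 1 completes the 3 across.

6 5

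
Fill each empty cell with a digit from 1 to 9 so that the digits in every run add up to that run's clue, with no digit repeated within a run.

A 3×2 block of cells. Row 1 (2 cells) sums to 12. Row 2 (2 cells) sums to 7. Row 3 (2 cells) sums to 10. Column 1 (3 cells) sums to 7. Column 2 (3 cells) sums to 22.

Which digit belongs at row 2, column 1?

7 in 3 cells must be {1,2,4}.
The 12 across and the 7 down share only 4, so (1,1) = 4.
(1,2) = 12 − 4 = 8 completes the 12 across.
Given what's placed, (2,2) must be 5 to fit the 7 across and 22 down.
(3,2) = 22 − 13 = 9 completes the 22 down.
(2,1) = 7 − 5 = 2 completes the 7 across.
(3,1) = 10 − 9 = 1 completes the 10 across.

2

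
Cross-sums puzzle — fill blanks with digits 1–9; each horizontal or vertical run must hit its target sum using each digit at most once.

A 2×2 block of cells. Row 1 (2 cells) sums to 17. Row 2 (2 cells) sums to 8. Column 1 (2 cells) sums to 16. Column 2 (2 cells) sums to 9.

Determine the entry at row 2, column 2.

1

17 in 2 cells must be {8,9}; 16 in 2 cells must be {7,9}.
The 17 across and the 16 down share only 9, so (1,1) = 9.
(1,2) = 17 − 9 = 8 completes the 17 across.
(2,1) = 16 − 9 = 7 completes the 16 down.
(2,2) = 8 − 7 = 1 completes the 8 across.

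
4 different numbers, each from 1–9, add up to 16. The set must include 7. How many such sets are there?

4 distinct digits from 1–9 sum between 10 and 30.
Keeping only sets containing 7.
Enumerating: {1,2,6,7}, {1,3,5,7}, {2,3,4,7}.

3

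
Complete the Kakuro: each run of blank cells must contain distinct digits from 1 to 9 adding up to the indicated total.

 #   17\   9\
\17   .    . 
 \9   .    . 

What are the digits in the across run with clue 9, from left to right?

8 1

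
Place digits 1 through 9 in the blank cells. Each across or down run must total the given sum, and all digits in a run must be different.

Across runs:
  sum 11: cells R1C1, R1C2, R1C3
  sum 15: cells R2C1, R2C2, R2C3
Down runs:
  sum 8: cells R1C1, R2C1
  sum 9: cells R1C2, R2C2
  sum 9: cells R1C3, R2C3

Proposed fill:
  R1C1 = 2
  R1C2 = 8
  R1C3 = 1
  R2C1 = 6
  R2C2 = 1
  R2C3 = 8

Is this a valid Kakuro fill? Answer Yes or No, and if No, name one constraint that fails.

Yes

Across: 2+8+1=11; 6+1+8=15. Down: 2+6=8; 8+1=9; 1+8=9. No digit repeats within any run.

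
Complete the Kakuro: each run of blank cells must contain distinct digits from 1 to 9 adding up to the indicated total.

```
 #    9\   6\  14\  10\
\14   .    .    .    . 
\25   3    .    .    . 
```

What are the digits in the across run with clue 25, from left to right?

R1C1 = 9 − 3 = 6 completes the 9 down.
R1C3 = 5: the only remaining digit allowed by both the 14 across and the 14 down.
Given what's placed, R2C2 must be 5 to fit the 25 across and 6 down.
R2C3 = 14 − 5 = 9 completes the 14 down.
R2C4 = 25 − 17 = 8 completes the 25 across.
R1C2 = 6 − 5 = 1 completes the 6 down.
R1C4 = 14 − 12 = 2 completes the 14 across.

3, 5, 9, 8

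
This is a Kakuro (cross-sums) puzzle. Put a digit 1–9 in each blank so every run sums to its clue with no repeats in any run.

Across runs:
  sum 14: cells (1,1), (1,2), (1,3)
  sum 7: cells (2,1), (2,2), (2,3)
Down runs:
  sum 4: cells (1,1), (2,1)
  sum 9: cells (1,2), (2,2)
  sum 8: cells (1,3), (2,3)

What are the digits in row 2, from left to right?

7 in 3 cells must be {1,2,4}; 4 in 2 cells must be {1,3}.
The 7 across and the 4 down share only 1, so (2,1) = 1.
Given what's placed, (2,3) must be 2 to fit the 7 across and 8 down.
(1,1) = 4 − 1 = 3 completes the 4 down.
(1,3) = 8 − 2 = 6 completes the 8 down.
(2,2) = 7 − 3 = 4 completes the 7 across.
(1,2) = 14 − 9 = 5 completes the 14 across.

1, 4, 2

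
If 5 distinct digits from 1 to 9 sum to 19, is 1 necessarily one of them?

Yes

Every partition of 19 into 5 distinct digits includes 1: {1,2,3,4,9}, {1,2,3,5,8}, {1,2,3,6,7}, {1,2,4,5,7}, {1,3,4,5,6}.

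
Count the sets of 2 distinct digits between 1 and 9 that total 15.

2 distinct digits from 1–9 sum between 3 and 17.
Enumerating: {6,9}, {7,8}.

2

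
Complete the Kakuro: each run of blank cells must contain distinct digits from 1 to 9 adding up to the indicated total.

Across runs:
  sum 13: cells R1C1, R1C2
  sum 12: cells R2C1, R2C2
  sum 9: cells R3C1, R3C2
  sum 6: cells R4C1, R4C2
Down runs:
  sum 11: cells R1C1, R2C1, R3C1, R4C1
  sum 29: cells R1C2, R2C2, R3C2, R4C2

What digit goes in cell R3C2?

11 in 4 cells must be {1,2,3,5}; 29 in 4 cells must be {5,7,8,9}.
Only 5 fits R1C1 under both its across sum 13 and down sum 11.
R1C2 = 13 − 5 = 8 completes the 13 across.
Given what's placed, R2C1 must be 3 to fit the 12 across and 11 down.
R2C2 = 12 − 3 = 9 completes the 12 across.
R4C2 = 5: the only remaining digit allowed by both the 6 across and the 29 down.
R3C2 = 29 − 22 = 7 completes the 29 down.

7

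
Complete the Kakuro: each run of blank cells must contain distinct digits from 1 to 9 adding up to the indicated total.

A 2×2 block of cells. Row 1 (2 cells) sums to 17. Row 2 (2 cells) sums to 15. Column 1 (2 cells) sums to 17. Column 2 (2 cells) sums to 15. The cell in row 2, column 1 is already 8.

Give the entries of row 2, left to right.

17 in 2 cells must be {8,9}.
(1,1) = 17 − 8 = 9 completes the 17 down.
(1,2) = 17 − 9 = 8 completes the 17 across.
(2,2) = 15 − 8 = 7 completes the 15 across.

8, 7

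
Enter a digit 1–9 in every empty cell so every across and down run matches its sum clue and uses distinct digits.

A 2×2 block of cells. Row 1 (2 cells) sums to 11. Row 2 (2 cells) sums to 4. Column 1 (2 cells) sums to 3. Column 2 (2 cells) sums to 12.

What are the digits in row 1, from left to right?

4 in 2 cells must be {1,3}; 3 in 2 cells must be {1,2}.
The 11 across and the 3 down share only 2, so (1,1) = 2.
(1,2) = 11 − 2 = 9 completes the 11 across.
(2,1) = 3 − 2 = 1 completes the 3 down.
(2,2) = 4 − 1 = 3 completes the 4 across.

2, 9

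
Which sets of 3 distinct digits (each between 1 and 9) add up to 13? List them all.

{1,3,9}; {1,4,8}; {1,5,7}; {2,3,8}; {2,4,7}; {2,5,6}; {3,4,6}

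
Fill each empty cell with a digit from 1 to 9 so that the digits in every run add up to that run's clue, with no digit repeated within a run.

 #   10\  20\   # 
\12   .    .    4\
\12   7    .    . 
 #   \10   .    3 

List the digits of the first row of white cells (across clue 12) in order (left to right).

3 9

4 in 2 cells must be {1,3}.
R1C1 = 10 − 7 = 3 completes the 10 down.
R1C2 = 12 − 3 = 9 completes the 12 across.
R2C3 = 4 − 3 = 1 completes the 4 down.
R3C2 = 10 − 3 = 7 completes the 10 across.
R2C2 = 12 − 8 = 4 completes the 12 across.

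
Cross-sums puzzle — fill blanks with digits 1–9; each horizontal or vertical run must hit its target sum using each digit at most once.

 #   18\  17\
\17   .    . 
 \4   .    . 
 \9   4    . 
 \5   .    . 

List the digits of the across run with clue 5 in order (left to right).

2 3

17 in 2 cells must be {8,9}; 4 in 2 cells must be {1,3}.
R3C2 = 9 − 4 = 5 completes the 9 across.
Nothing is forced directly, so branch on R1C1, whose candidates are 8 or 9. If R1C1 = 8: that forces R1C2 = 9, R2C1 = 1, after which R2C2 would have to be in {3} for the 4 across but in {1,2} for the 17 down — contradiction. So R1C1 = 9.
R1C2 = 17 − 9 = 8 completes the 17 across.
R2C1 = 3: the only remaining digit allowed by both the 4 across and the 18 down.
R2C2 = 4 − 3 = 1 completes the 4 across.
R4C1 = 18 − 16 = 2 completes the 18 down.
R4C2 = 5 − 2 = 3 completes the 5 across.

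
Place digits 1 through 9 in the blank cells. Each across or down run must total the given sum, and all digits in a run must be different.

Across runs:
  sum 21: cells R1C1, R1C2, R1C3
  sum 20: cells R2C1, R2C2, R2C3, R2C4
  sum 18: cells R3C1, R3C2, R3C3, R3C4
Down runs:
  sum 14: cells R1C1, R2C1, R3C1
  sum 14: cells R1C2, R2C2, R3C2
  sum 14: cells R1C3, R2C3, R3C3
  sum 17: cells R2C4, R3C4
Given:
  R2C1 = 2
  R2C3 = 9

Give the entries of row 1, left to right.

17 in 2 cells must be {8,9}.
Given what's placed, R1C3 must be 4 to fit the 21 across and 14 down.
R2C4 = 8: the only remaining digit allowed by both the 20 across and the 17 down.
R3C3 = 14 − 13 = 1 completes the 14 down.
R3C4 = 17 − 8 = 9 completes the 17 down.
R2C2 = 20 − 19 = 1 completes the 20 across.
No cell is forced outright now. R3C1 can only be 3 or 5 (the digits allowed by both its 18 across and its 14 down). If R3C1 = 5: then R1C1 would have to be in {8,9} for the 21 across but in {7} for the 14 down — contradiction. So R3C1 = 3.
R1C1 = 14 − 5 = 9 completes the 14 down.
R1C2 = 21 − 13 = 8 completes the 21 across.

9 8 4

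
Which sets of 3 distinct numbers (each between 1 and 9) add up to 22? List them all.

3 distinct digits from 1–9 sum between 6 and 24.

{5,8,9}; {6,7,9}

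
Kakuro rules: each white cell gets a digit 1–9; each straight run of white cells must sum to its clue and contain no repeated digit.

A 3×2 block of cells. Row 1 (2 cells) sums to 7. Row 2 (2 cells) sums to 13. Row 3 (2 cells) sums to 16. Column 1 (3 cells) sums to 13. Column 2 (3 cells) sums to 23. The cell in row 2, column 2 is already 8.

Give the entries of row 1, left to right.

1, 6

16 in 2 cells must be {7,9}; 23 in 3 cells must be {6,8,9}.
(1,2) = 6: the only remaining digit allowed by both the 7 across and the 23 down.
(2,1) = 13 − 8 = 5 completes the 13 across.
Given what's placed, (3,1) must be 7 to fit the 16 across and 13 down.
(3,2) = 16 − 7 = 9 completes the 16 across.
(1,1) = 7 − 6 = 1 completes the 7 across.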